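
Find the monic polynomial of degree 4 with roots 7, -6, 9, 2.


A monic polynomial with roots 7, -6, 9, 2 is:
p(x) = (x - 7)(x + 6)(x - 9)(x - 2)
After multiplying by (x - 7): x - 7
After multiplying by (x + 6): x^2 - x - 42
After multiplying by (x - 9): x^3 - 10x^2 - 33x + 378
After multiplying by (x - 2): x^4 - 12x^3 - 13x^2 + 444x - 756

x^4 - 12x^3 - 13x^2 + 444x - 756


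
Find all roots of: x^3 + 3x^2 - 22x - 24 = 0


Let p(x) = x^3 + 3x^2 - 22x - 24. By the rational root theorem (leading coefficient 1), any rational root is an integer divisor of 24: try ±1, ±2, ... in turn.
Test x = 1: value = -42 ≠ 0.
Test x = -1: value = 0 ✓, so (x + 1) is a factor.
Synthetic division by (x + 1): bring down 1; 1(-1) + 3 = 2; 2(-1) - 22 = -24; (-24)(-1) - 24 = 0 → quotient x^2 + 2x - 24, remainder 0.
Solve the quadratic x^2 + 2x - 24 = 0: discriminant = 2^2 - 4(1)(-24) = 4 + 96 = 100.
sqrt(100) = 10, so x = (-2 ± 10)/2: x = 4 or x = -6.
Collecting all roots found:

x = -6, x = -1, x = 4


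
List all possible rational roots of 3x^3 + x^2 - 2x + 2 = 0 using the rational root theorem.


Rational root theorem: possible roots are ±p/q where:
  p divides the constant term (2): p ∈ {1, 2}
  q divides the leading coefficient (3): q ∈ {1, 3}

All possible rational roots: -2, -1, -2/3, -1/3, 1/3, 2/3, 1, 2

-2, -1, -2/3, -1/3, 1/3, 2/3, 1, 2


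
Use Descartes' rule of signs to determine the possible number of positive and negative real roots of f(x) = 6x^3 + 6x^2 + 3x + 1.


Descartes' rule of signs:

For positive roots, count sign changes in f(x) = 6x^3 + 6x^2 + 3x + 1:
Signs of coefficients: +, +, +, +
Number of sign changes: 0
Possible positive real roots: 0

For negative roots, examine f(-x) = -6x^3 + 6x^2 - 3x + 1:
Signs of coefficients: -, +, -, +
Number of sign changes: 3
Possible negative real roots: 3, 1

Positive roots: 0; Negative roots: 3 or 1


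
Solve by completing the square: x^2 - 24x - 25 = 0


Start: x^2 - 24x - 25 = 0
Move constant: x^2 - 24x = 25
Half of -24 is -12, squared is 144
Add 144 to both sides: x^2 - 24x + 144 = 169
(x - 12)^2 = 169
x - 12 = ±13
x = 12 + 13 = 25 or x = 12 - 13 = -1

x = -1, x = 25


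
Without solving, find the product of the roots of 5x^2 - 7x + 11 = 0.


By Vieta's formulas for ax^2 + bx + c = 0:
  Sum of roots = -b/a
  Product of roots = c/a

Here a = 5, b = -7, c = 11
Sum = -(-7)/5 = 7/5
Product = 11/5 = 11/5

Product = 11/5


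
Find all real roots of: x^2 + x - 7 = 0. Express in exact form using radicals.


Using the quadratic formula: x = (-b ± sqrt(b^2 - 4ac)) / (2a)
Here a = 1, b = 1, c = -7
Discriminant = b^2 - 4ac = 1^2 - 4(1)(-7) = 1 + 28 = 29
Since discriminant = 29 > 0, there are two real roots.
x = (-1 ± sqrt(29)) / 2
Numerically: x ≈ 2.1926 or x ≈ -3.1926

x = (-1 + sqrt(29)) / 2 or x = (-1 - sqrt(29)) / 2


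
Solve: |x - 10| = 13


An absolute value equation |expr| = 13 gives two cases:
Case 1: x - 10 = 13
  x = 23, so x = 23
Case 2: x - 10 = -13
  x = -3, so x = -3

x = -3, x = 23


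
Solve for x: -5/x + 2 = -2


Subtract 2 from both sides: -5/x = -4
Multiply both sides by x: -5 = -4 * x
Divide by -4: x = 5/4

x = 5/4


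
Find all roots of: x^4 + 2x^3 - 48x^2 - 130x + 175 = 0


Let p(x) = x^4 + 2x^3 - 48x^2 - 130x + 175. By the rational root theorem (leading coefficient 1), any rational root is an integer divisor of 175: try ±1, ±2, ... in turn.
Test x = 1: value = 0 ✓, so (x - 1) is a factor.
Synthetic division by (x - 1): bring down 1; 1(1) + 2 = 3; 3(1) - 48 = -45; (-45)(1) - 130 = -175; (-175)(1) + 175 = 0 → quotient x^3 + 3x^2 - 45x - 175, remainder 0.
Continue with the quotient x^3 + 3x^2 - 45x - 175 (candidates must divide 175; re-test x = 1 first in case it repeats).
Test x = 1: value = -216 ≠ 0.
Test x = -1: value = -128 ≠ 0.
Test x = 5: value = -200 ≠ 0.
Test x = -5: value = 0 ✓, so (x + 5) is a factor.
Synthetic division by (x + 5): bring down 1; 1(-5) + 3 = -2; (-2)(-5) - 45 = -35; (-35)(-5) - 175 = 0 → quotient x^2 - 2x - 35, remainder 0.
Solve the quadratic x^2 - 2x - 35 = 0: discriminant = (-2)^2 - 4(1)(-35) = 4 + 140 = 144.
sqrt(144) = 12, so x = (2 ± 12)/2: x = 7 or x = -5.
Collecting all roots found:

x = -5 (multiplicity 2), x = 1, x = 7


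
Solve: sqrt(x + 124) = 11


Square both sides: x + 124 = 11^2 = 121
x = 121 - 124 = -3
x = -3
Check: sqrt(1*(-3) + 124) = sqrt(121) = 11 ✓

x = -3


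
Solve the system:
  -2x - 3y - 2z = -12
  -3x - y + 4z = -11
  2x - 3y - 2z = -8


Using Cramer's rule. Expand each determinant along the first row.
D  = (-2)*[(-1)*(-2) - 4*(-3)] - (-3)*[(-3)*(-2) - 4*2] + (-2)*[(-3)*(-3) - (-1)*2]
  = (-2)*(14) - (-3)*(-2) + (-2)*(11) = -56
Dx = (-12)*[(-1)*(-2) - 4*(-3)] - (-3)*[(-11)*(-2) - 4*(-8)] + (-2)*[(-11)*(-3) - (-1)*(-8)]
  = (-12)*(14) - (-3)*(54) + (-2)*(25) = -56
Dy = (-2)*[(-11)*(-2) - 4*(-8)] - (-12)*[(-3)*(-2) - 4*2] + (-2)*[(-3)*(-8) - (-11)*2]
  = (-2)*(54) - (-12)*(-2) + (-2)*(46) = -224
Dz = (-2)*[(-1)*(-8) - (-11)*(-3)] - (-3)*[(-3)*(-8) - (-11)*2] + (-12)*[(-3)*(-3) - (-1)*2]
  = (-2)*(-25) - (-3)*(46) + (-12)*(11) = 56
x = Dx/D = -56/-56 = 1, y = Dy/D = -224/-56 = 4, z = Dz/D = 56/-56 = -1
Check eq1: (-2)(1) + (-3)(4) + (-2)(-1) = -12 = -12 ✓
Check eq2: (-3)(1) + (-1)(4) + (4)(-1) = -11 = -11 ✓
Check eq3: (2)(1) + (-3)(4) + (-2)(-1) = -8 = -8 ✓

x = 1, y = 4, z = -1


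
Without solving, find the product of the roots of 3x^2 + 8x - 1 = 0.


By Vieta's formulas for ax^2 + bx + c = 0:
  Sum of roots = -b/a
  Product of roots = c/a

Here a = 3, b = 8, c = -1
Sum = -(8)/3 = -8/3
Product = -1/3 = -1/3

Product = -1/3


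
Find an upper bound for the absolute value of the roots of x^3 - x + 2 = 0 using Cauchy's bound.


Cauchy's bound: all roots r satisfy |r| <= 1 + max(|a_i/a_n|) for i = 0,...,n-1
where a_n is the leading coefficient.

Coefficients: [1, 0, -1, 2]
Leading coefficient a_n = 1
Ratios |a_i/a_n|: 0, 1, 2
Maximum ratio: 2
Cauchy's bound: |r| <= 1 + 2 = 3

Upper bound = 3


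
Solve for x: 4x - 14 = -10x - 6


Starting with: 4x - 14 = -10x - 6
Move all x terms to left: (4 + 10)x = -6 + 14
Simplify: 14x = 8
Divide both sides by 14: x = 4/7

x = 4/7


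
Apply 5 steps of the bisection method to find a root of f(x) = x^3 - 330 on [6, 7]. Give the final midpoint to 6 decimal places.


f(x) = x^3 - 330
f(6) = -114 < 0
f(7) = 13 > 0

Step 1: midpoint = (6.000000 + 7.000000)/2 = 6.500000
  f(6.500000) = -55.375000
  f(mid) < 0, so root is in [6.500000, 7.000000]

Step 2: midpoint = (6.500000 + 7.000000)/2 = 6.750000
  f(6.750000) = -22.453125
  f(mid) < 0, so root is in [6.750000, 7.000000]

Step 3: midpoint = (6.750000 + 7.000000)/2 = 6.875000
  f(6.875000) = -5.048828
  f(mid) < 0, so root is in [6.875000, 7.000000]

Step 4: midpoint = (6.875000 + 7.000000)/2 = 6.937500
  f(6.937500) = 3.894287
  f(mid) > 0, so root is in [6.875000, 6.937500]

Step 5: midpoint = (6.875000 + 6.937500)/2 = 6.906250
  f(6.906250) = -0.597504
  f(mid) < 0, so root is in [6.906250, 6.937500]

midpoint = 6.906250


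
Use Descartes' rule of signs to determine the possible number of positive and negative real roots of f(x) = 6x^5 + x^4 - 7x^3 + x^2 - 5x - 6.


Descartes' rule of signs:

For positive roots, count sign changes in f(x) = 6x^5 + x^4 - 7x^3 + x^2 - 5x - 6:
Signs of coefficients: +, +, -, +, -, -
Number of sign changes: 3
Possible positive real roots: 3, 1

For negative roots, examine f(-x) = -6x^5 + x^4 + 7x^3 + x^2 + 5x - 6:
Signs of coefficients: -, +, +, +, +, -
Number of sign changes: 2
Possible negative real roots: 2, 0

Positive roots: 3 or 1; Negative roots: 2 or 0


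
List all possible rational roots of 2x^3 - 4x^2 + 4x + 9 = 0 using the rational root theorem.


Rational root theorem: possible roots are ±p/q where:
  p divides the constant term (9): p ∈ {1, 3, 9}
  q divides the leading coefficient (2): q ∈ {1, 2}

All possible rational roots: -9, -9/2, -3, -3/2, -1, -1/2, 1/2, 1, 3/2, 3, 9/2, 9

-9, -9/2, -3, -3/2, -1, -1/2, 1/2, 1, 3/2, 3, 9/2, 9


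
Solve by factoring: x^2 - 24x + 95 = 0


We need two numbers that multiply to 95 and add to -24.
Those numbers are -5 and -19 (since (-5) * (-19) = 95 and (-5) + (-19) = -24).
So x^2 - 24x + 95 = (x - 5)(x - 19) = 0
Setting each factor to zero: x = 5 or x = 19

x = 5, x = 19


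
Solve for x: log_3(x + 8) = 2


Convert to exponential form: x + 8 = 3^2 = 9
x = 9 - 8 = 1
Check: log_3(1 + 8) = log_3(9) = log_3(9) = 2 ✓

x = 1


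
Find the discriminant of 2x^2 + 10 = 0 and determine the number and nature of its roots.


For ax^2 + bx + c = 0, discriminant D = b^2 - 4ac
Here a = 2, b = 0, c = 10
D = (0)^2 - 4(2)(10) = 0 - 80 = -80

D = -80 < 0
The equation has no real roots (2 complex conjugate roots).

Discriminant = -80, no real roots (2 complex conjugate roots)


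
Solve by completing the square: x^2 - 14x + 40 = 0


Start: x^2 - 14x + 40 = 0
Move constant: x^2 - 14x = -40
Half of -14 is -7, squared is 49
Add 49 to both sides: x^2 - 14x + 49 = 9
(x - 7)^2 = 9
x - 7 = ±3
x = 7 + 3 = 10 or x = 7 - 3 = 4

x = 4, x = 10


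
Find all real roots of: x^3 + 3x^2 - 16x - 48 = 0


Let p(x) = x^3 + 3x^2 - 16x - 48. By the rational root theorem (leading coefficient 1), any rational root is an integer divisor of 48: try ±1, ±2, ... in turn.
Test x = 1: value = -60 ≠ 0.
Test x = -1: value = -30 ≠ 0.
Test x = 2: value = -60 ≠ 0.
Test x = -2: value = -12 ≠ 0.
Test x = 3: value = -42 ≠ 0.
Test x = -3: value = 0 ✓, so (x + 3) is a factor.
Synthetic division by (x + 3): bring down 1; 1(-3) + 3 = 0; 0(-3) - 16 = -16; (-16)(-3) - 48 = 0 → quotient x^2 - 16, remainder 0.
Solve the quadratic x^2 - 16 = 0: discriminant = 0^2 - 4(1)(-16) = 0 + 64 = 64.
sqrt(64) = 8, so x = (0 ± 8)/2: x = 4 or x = -4.

x = -4, x = -3, x = 4


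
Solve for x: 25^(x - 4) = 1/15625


Express both sides with the same base.
1/15625 = 25^(-3)
Since the bases match, equate exponents: x - 4 = -3
So x = -3 - (-4) = 1

x = 1


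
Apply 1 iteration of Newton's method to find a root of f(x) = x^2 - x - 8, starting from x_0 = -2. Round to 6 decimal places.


Newton's method: x_(n+1) = x_n - f(x_n)/f'(x_n)
f(x) = x^2 - x - 8
f'(x) = 2x - 1

Iteration 1:
  f(-2.000000) = -2.000000
  f'(-2.000000) = -5.000000
  x_1 = -2.000000 - (-2.000000)/(-5.000000) = -2.400000

x_1 = -2.400000


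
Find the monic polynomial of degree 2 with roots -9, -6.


A monic polynomial with roots -9, -6 is:
p(x) = (x + 9)(x + 6)
After multiplying by (x + 9): x + 9
After multiplying by (x + 6): x^2 + 15x + 54

x^2 + 15x + 54


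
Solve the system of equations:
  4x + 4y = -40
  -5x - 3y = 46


Using Cramer's rule:
Determinant D = (4)(-3) - (-5)(4) = -12 + 20 = 8
Dx = (-40)(-3) - (46)(4) = 120 - 184 = -64
Dy = (4)(46) - (-5)(-40) = 184 - 200 = -16
x = Dx/D = -64/8 = -8
y = Dy/D = -16/8 = -2

x = -8, y = -2


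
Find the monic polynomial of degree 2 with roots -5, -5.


A monic polynomial with roots -5, -5 is:
p(x) = (x + 5)(x + 5)
After multiplying by (x + 5): x + 5
After multiplying by (x + 5): x^2 + 10x + 25

x^2 + 10x + 25


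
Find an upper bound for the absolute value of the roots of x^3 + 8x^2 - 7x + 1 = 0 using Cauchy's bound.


Cauchy's bound: all roots r satisfy |r| <= 1 + max(|a_i/a_n|) for i = 0,...,n-1
where a_n is the leading coefficient.

Coefficients: [1, 8, -7, 1]
Leading coefficient a_n = 1
Ratios |a_i/a_n|: 8, 7, 1
Maximum ratio: 8
Cauchy's bound: |r| <= 1 + 8 = 9

Upper bound = 9


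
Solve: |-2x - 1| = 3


An absolute value equation |expr| = 3 gives two cases:
Case 1: -2x - 1 = 3
  -2x = 4, so x = -2
Case 2: -2x - 1 = -3
  -2x = -2, so x = 1

x = -2, x = 1


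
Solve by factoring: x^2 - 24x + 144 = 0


We need two numbers that multiply to 144 and add to -24.
Those numbers are -12 and -12 (since (-12) * (-12) = 144 and (-12) + (-12) = -24).
So x^2 - 24x + 144 = (x - 12)(x - 12) = 0
Setting each factor to zero: x = 12 or x = 12

x = 12


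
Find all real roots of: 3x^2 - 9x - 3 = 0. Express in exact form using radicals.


Using the quadratic formula: x = (-b ± sqrt(b^2 - 4ac)) / (2a)
Here a = 3, b = -9, c = -3
Discriminant = b^2 - 4ac = (-9)^2 - 4(3)(-3) = 81 + 36 = 117
Since discriminant = 117 > 0, there are two real roots.
x = (9 ± 3*sqrt(13)) / 6
Simplifying: x = (3 ± sqrt(13)) / 2
Numerically: x ≈ 3.3028 or x ≈ -0.3028

x = (3 + sqrt(13)) / 2 or x = (3 - sqrt(13)) / 2


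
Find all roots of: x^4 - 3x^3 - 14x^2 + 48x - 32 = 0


Let p(x) = x^4 - 3x^3 - 14x^2 + 48x - 32. By the rational root theorem (leading coefficient 1), any rational root is an integer divisor of 32: try ±1, ±2, ... in turn.
Test x = 1: value = 0 ✓, so (x - 1) is a factor.
Synthetic division by (x - 1): bring down 1; 1(1) - 3 = -2; (-2)(1) - 14 = -16; (-16)(1) + 48 = 32; 32(1) - 32 = 0 → quotient x^3 - 2x^2 - 16x + 32, remainder 0.
Continue with the quotient x^3 - 2x^2 - 16x + 32 (candidates must divide 32; re-test x = 1 first in case it repeats).
Test x = 1: value = 15 ≠ 0.
Test x = -1: value = 45 ≠ 0.
Test x = 2: value = 0 ✓, so (x - 2) is a factor.
Synthetic division by (x - 2): bring down 1; 1(2) - 2 = 0; 0(2) - 16 = -16; (-16)(2) + 32 = 0 → quotient x^2 - 16, remainder 0.
Solve the quadratic x^2 - 16 = 0: discriminant = 0^2 - 4(1)(-16) = 0 + 64 = 64.
sqrt(64) = 8, so x = (0 ± 8)/2: x = 4 or x = -4.
Collecting all roots found:

x = -4, x = 1, x = 2, x = 4


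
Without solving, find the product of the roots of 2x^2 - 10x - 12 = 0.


By Vieta's formulas for ax^2 + bx + c = 0:
  Sum of roots = -b/a
  Product of roots = c/a

Here a = 2, b = -10, c = -12
Sum = -(-10)/2 = 5
Product = -12/2 = -6

Product = -6


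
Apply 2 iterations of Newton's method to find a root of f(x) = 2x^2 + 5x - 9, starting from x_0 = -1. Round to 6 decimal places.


Newton's method: x_(n+1) = x_n - f(x_n)/f'(x_n)
f(x) = 2x^2 + 5x - 9
f'(x) = 4x + 5

Iteration 1:
  f(-1.000000) = -12.000000
  f'(-1.000000) = 1.000000
  x_1 = -1.000000 - (-12.000000)/(1.000000) = 11.000000

Iteration 2:
  f(11.000000) = 288.000000
  f'(11.000000) = 49.000000
  x_2 = 11.000000 - (288.000000)/(49.000000) = 5.122449

x_2 = 5.122449


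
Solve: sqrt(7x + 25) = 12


Square both sides: 7x + 25 = 12^2 = 144
7x = 144 - 25 = 119
x = 17
Check: sqrt(7*17 + 25) = sqrt(144) = 12 ✓

x = 17


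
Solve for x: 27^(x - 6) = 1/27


Express both sides with the same base.
1/27 = 27^(-1)
Since the bases match, equate exponents: x - 6 = -1
So x = -1 - (-6) = 5

x = 5


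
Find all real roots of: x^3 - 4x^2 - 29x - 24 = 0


Let p(x) = x^3 - 4x^2 - 29x - 24. By the rational root theorem (leading coefficient 1), any rational root is an integer divisor of 24: try ±1, ±2, ... in turn.
Test x = 1: value = -56 ≠ 0.
Test x = -1: value = 0 ✓, so (x + 1) is a factor.
Synthetic division by (x + 1): bring down 1; 1(-1) - 4 = -5; (-5)(-1) - 29 = -24; (-24)(-1) - 24 = 0 → quotient x^2 - 5x - 24, remainder 0.
Solve the quadratic x^2 - 5x - 24 = 0: discriminant = (-5)^2 - 4(1)(-24) = 25 + 96 = 121.
sqrt(121) = 11, so x = (5 ± 11)/2: x = 8 or x = -3.

x = -3, x = -1, x = 8


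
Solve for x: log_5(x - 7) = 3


Convert to exponential form: x - 7 = 5^3 = 125
x = 125 + 7 = 132
Check: log_5(132 - 7) = log_5(125) = log_5(125) = 3 ✓

x = 132


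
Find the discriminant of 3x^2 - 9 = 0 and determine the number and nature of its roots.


For ax^2 + bx + c = 0, discriminant D = b^2 - 4ac
Here a = 3, b = 0, c = -9
D = (0)^2 - 4(3)(-9) = 0 + 108 = 108

D = 108 > 0 but not a perfect square
The equation has 2 distinct real irrational roots.

Discriminant = 108, 2 distinct real irrational roots


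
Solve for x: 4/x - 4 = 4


Subtract -4 from both sides: 4/x = 8
Multiply both sides by x: 4 = 8 * x
Divide by 8: x = 1/2

x = 1/2


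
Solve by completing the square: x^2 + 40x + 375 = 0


Start: x^2 + 40x + 375 = 0
Move constant: x^2 + 40x = -375
Half of 40 is 20, squared is 400
Add 400 to both sides: x^2 + 40x + 400 = 25
(x + 20)^2 = 25
x + 20 = ±5
x = -20 + 5 = -15 or x = -20 - 5 = -25

x = -25, x = -15


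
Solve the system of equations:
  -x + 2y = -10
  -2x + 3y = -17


Using Cramer's rule:
Determinant D = (-1)(3) - (-2)(2) = -3 + 4 = 1
Dx = (-10)(3) - (-17)(2) = -30 + 34 = 4
Dy = (-1)(-17) - (-2)(-10) = 17 - 20 = -3
x = Dx/D = 4/1 = 4
y = Dy/D = -3/1 = -3

x = 4, y = -3


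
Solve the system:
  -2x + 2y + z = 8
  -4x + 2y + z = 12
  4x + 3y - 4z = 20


Using Cramer's rule. Expand each determinant along the first row.
D  = (-2)*[2*(-4) - 1*3] - 2*[(-4)*(-4) - 1*4] + 1*[(-4)*3 - 2*4]
  = (-2)*(-11) - 2*(12) + 1*(-20) = -22
Dx = 8*[2*(-4) - 1*3] - 2*[12*(-4) - 1*20] + 1*[12*3 - 2*20]
  = 8*(-11) - 2*(-68) + 1*(-4) = 44
Dy = (-2)*[12*(-4) - 1*20] - 8*[(-4)*(-4) - 1*4] + 1*[(-4)*20 - 12*4]
  = (-2)*(-68) - 8*(12) + 1*(-128) = -88
Dz = (-2)*[2*20 - 12*3] - 2*[(-4)*20 - 12*4] + 8*[(-4)*3 - 2*4]
  = (-2)*(4) - 2*(-128) + 8*(-20) = 88
x = Dx/D = 44/-22 = -2, y = Dy/D = -88/-22 = 4, z = Dz/D = 88/-22 = -4
Check eq1: (-2)(-2) + (2)(4) + (1)(-4) = 8 = 8 ✓
Check eq2: (-4)(-2) + (2)(4) + (1)(-4) = 12 = 12 ✓
Check eq3: (4)(-2) + (3)(4) + (-4)(-4) = 20 = 20 ✓

x = -2, y = 4, z = -4


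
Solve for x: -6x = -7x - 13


Starting with: -6x = -7x - 13
Move all x terms to left: (-6 + 7)x = -13 - 0
Simplify: x = -13
Divide both sides by 1: x = -13

x = -13


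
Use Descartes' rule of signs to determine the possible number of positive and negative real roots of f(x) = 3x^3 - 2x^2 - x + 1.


Descartes' rule of signs:

For positive roots, count sign changes in f(x) = 3x^3 - 2x^2 - x + 1:
Signs of coefficients: +, -, -, +
Number of sign changes: 2
Possible positive real roots: 2, 0

For negative roots, examine f(-x) = -3x^3 - 2x^2 + x + 1:
Signs of coefficients: -, -, +, +
Number of sign changes: 1
Possible negative real roots: 1

Positive roots: 2 or 0; Negative roots: 1


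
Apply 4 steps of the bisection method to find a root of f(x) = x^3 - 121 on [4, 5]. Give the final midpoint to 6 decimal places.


f(x) = x^3 - 121
f(4) = -57 < 0
f(5) = 4 > 0

Step 1: midpoint = (4.000000 + 5.000000)/2 = 4.500000
  f(4.500000) = -29.875000
  f(mid) < 0, so root is in [4.500000, 5.000000]

Step 2: midpoint = (4.500000 + 5.000000)/2 = 4.750000
  f(4.750000) = -13.828125
  f(mid) < 0, so root is in [4.750000, 5.000000]

Step 3: midpoint = (4.750000 + 5.000000)/2 = 4.875000
  f(4.875000) = -5.142578
  f(mid) < 0, so root is in [4.875000, 5.000000]

Step 4: midpoint = (4.875000 + 5.000000)/2 = 4.937500
  f(4.937500) = -0.629150
  f(mid) < 0, so root is in [4.937500, 5.000000]

midpoint = 4.937500


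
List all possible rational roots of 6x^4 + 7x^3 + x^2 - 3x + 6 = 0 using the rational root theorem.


Rational root theorem: possible roots are ±p/q where:
  p divides the constant term (6): p ∈ {1, 2, 3, 6}
  q divides the leading coefficient (6): q ∈ {1, 2, 3, 6}

All possible rational roots: -6, -3, -2, -3/2, -1, -2/3, -1/2, -1/3, -1/6, 1/6, 1/3, 1/2, 2/3, 1, 3/2, 2, 3, 6

-6, -3, -2, -3/2, -1, -2/3, -1/2, -1/3, -1/6, 1/6, 1/3, 1/2, 2/3, 1, 3/2, 2, 3, 6


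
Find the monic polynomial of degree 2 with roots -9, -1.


A monic polynomial with roots -9, -1 is:
p(x) = (x + 9)(x + 1)
After multiplying by (x + 9): x + 9
After multiplying by (x + 1): x^2 + 10x + 9

x^2 + 10x + 9


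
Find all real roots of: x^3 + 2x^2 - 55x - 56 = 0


Let p(x) = x^3 + 2x^2 - 55x - 56. By the rational root theorem (leading coefficient 1), any rational root is an integer divisor of 56: try ±1, ±2, ... in turn.
Test x = 1: value = -108 ≠ 0.
Test x = -1: value = 0 ✓, so (x + 1) is a factor.
Synthetic division by (x + 1): bring down 1; 1(-1) + 2 = 1; 1(-1) - 55 = -56; (-56)(-1) - 56 = 0 → quotient x^2 + x - 56, remainder 0.
Solve the quadratic x^2 + x - 56 = 0: discriminant = 1^2 - 4(1)(-56) = 1 + 224 = 225.
sqrt(225) = 15, so x = (-1 ± 15)/2: x = 7 or x = -8.

x = -8, x = -1, x = 7


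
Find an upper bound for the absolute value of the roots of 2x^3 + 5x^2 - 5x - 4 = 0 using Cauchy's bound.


Cauchy's bound: all roots r satisfy |r| <= 1 + max(|a_i/a_n|) for i = 0,...,n-1
where a_n is the leading coefficient.

Coefficients: [2, 5, -5, -4]
Leading coefficient a_n = 2
Ratios |a_i/a_n|: 5/2, 5/2, 2
Maximum ratio: 5/2
Cauchy's bound: |r| <= 1 + 5/2 = 7/2

Upper bound = 7/2


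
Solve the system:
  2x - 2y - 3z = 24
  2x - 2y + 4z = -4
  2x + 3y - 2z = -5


Using Cramer's rule. Expand each determinant along the first row.
D  = 2*[(-2)*(-2) - 4*3] - (-2)*[2*(-2) - 4*2] + (-3)*[2*3 - (-2)*2]
  = 2*(-8) - (-2)*(-12) + (-3)*(10) = -70
Dx = 24*[(-2)*(-2) - 4*3] - (-2)*[(-4)*(-2) - 4*(-5)] + (-3)*[(-4)*3 - (-2)*(-5)]
  = 24*(-8) - (-2)*(28) + (-3)*(-22) = -70
Dy = 2*[(-4)*(-2) - 4*(-5)] - 24*[2*(-2) - 4*2] + (-3)*[2*(-5) - (-4)*2]
  = 2*(28) - 24*(-12) + (-3)*(-2) = 350
Dz = 2*[(-2)*(-5) - (-4)*3] - (-2)*[2*(-5) - (-4)*2] + 24*[2*3 - (-2)*2]
  = 2*(22) - (-2)*(-2) + 24*(10) = 280
x = Dx/D = -70/-70 = 1, y = Dy/D = 350/-70 = -5, z = Dz/D = 280/-70 = -4
Check eq1: (2)(1) + (-2)(-5) + (-3)(-4) = 24 = 24 ✓
Check eq2: (2)(1) + (-2)(-5) + (4)(-4) = -4 = -4 ✓
Check eq3: (2)(1) + (3)(-5) + (-2)(-4) = -5 = -5 ✓

x = 1, y = -5, z = -4


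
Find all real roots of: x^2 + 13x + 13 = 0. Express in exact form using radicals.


Using the quadratic formula: x = (-b ± sqrt(b^2 - 4ac)) / (2a)
Here a = 1, b = 13, c = 13
Discriminant = b^2 - 4ac = 13^2 - 4(1)(13) = 169 - 52 = 117
Since discriminant = 117 > 0, there are two real roots.
x = (-13 ± 3*sqrt(13)) / 2
Numerically: x ≈ -1.0917 or x ≈ -11.9083

x = (-13 + 3*sqrt(13)) / 2 or x = (-13 - 3*sqrt(13)) / 2


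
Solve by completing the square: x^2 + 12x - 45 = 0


Start: x^2 + 12x - 45 = 0
Move constant: x^2 + 12x = 45
Half of 12 is 6, squared is 36
Add 36 to both sides: x^2 + 12x + 36 = 81
(x + 6)^2 = 81
x + 6 = ±9
x = -6 + 9 = 3 or x = -6 - 9 = -15

x = -15, x = 3


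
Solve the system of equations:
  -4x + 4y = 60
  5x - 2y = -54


Using Cramer's rule:
Determinant D = (-4)(-2) - (5)(4) = 8 - 20 = -12
Dx = (60)(-2) - (-54)(4) = -120 + 216 = 96
Dy = (-4)(-54) - (5)(60) = 216 - 300 = -84
x = Dx/D = 96/-12 = -8
y = Dy/D = -84/-12 = 7

x = -8, y = 7


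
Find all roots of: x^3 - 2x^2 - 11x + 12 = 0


Let p(x) = x^3 - 2x^2 - 11x + 12. By the rational root theorem (leading coefficient 1), any rational root is an integer divisor of 12: try ±1, ±2, ... in turn.
Test x = 1: value = 0 ✓, so (x - 1) is a factor.
Synthetic division by (x - 1): bring down 1; 1(1) - 2 = -1; (-1)(1) - 11 = -12; (-12)(1) + 12 = 0 → quotient x^2 - x - 12, remainder 0.
Solve the quadratic x^2 - x - 12 = 0: discriminant = (-1)^2 - 4(1)(-12) = 1 + 48 = 49.
sqrt(49) = 7, so x = (1 ± 7)/2: x = 4 or x = -3.
Collecting all roots found:

x = -3, x = 1, x = 4


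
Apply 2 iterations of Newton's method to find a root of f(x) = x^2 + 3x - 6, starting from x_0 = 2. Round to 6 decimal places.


Newton's method: x_(n+1) = x_n - f(x_n)/f'(x_n)
f(x) = x^2 + 3x - 6
f'(x) = 2x + 3

Iteration 1:
  f(2.000000) = 4.000000
  f'(2.000000) = 7.000000
  x_1 = 2.000000 - (4.000000)/(7.000000) = 1.428571

Iteration 2:
  f(1.428571) = 0.326531
  f'(1.428571) = 5.857143
  x_2 = 1.428571 - (0.326531)/(5.857143) = 1.372822

x_2 = 1.372822


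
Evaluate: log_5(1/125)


We need the exponent such that 5^? = 1/125
5^(-3) = 1/5^3 = 1/125
Therefore log_5(1/125) = -3

-3


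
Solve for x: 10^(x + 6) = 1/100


Express both sides with the same base.
1/100 = 10^(-2)
Since the bases match, equate exponents: x + 6 = -2
So x = -2 - (6) = -8

x = -8


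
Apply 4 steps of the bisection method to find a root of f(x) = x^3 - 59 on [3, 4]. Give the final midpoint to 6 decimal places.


f(x) = x^3 - 59
f(3) = -32 < 0
f(4) = 5 > 0

Step 1: midpoint = (3.000000 + 4.000000)/2 = 3.500000
  f(3.500000) = -16.125000
  f(mid) < 0, so root is in [3.500000, 4.000000]

Step 2: midpoint = (3.500000 + 4.000000)/2 = 3.750000
  f(3.750000) = -6.265625
  f(mid) < 0, so root is in [3.750000, 4.000000]

Step 3: midpoint = (3.750000 + 4.000000)/2 = 3.875000
  f(3.875000) = -0.814453
  f(mid) < 0, so root is in [3.875000, 4.000000]

Step 4: midpoint = (3.875000 + 4.000000)/2 = 3.937500
  f(3.937500) = 2.046631
  f(mid) > 0, so root is in [3.875000, 3.937500]

midpoint = 3.937500


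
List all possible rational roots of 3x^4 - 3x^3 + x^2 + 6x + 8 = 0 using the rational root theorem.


Rational root theorem: possible roots are ±p/q where:
  p divides the constant term (8): p ∈ {1, 2, 4, 8}
  q divides the leading coefficient (3): q ∈ {1, 3}

All possible rational roots: -8, -4, -8/3, -2, -4/3, -1, -2/3, -1/3, 1/3, 2/3, 1, 4/3, 2, 8/3, 4, 8

-8, -4, -8/3, -2, -4/3, -1, -2/3, -1/3, 1/3, 2/3, 1, 4/3, 2, 8/3, 4, 8


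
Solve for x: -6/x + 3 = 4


Subtract 3 from both sides: -6/x = 1
Multiply both sides by x: -6 = 1 * x
Divide by 1: x = -6

x = -6


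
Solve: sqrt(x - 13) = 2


Square both sides: x - 13 = 2^2 = 4
x = 4 + 13 = 17
x = 17
Check: sqrt(1*17 - 13) = sqrt(4) = 2 ✓

x = 17


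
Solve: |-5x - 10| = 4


An absolute value equation |expr| = 4 gives two cases:
Case 1: -5x - 10 = 4
  -5x = 14, so x = -14/5
Case 2: -5x - 10 = -4
  -5x = 6, so x = -6/5

x = -14/5, x = -6/5


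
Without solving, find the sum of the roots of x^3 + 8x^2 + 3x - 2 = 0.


By Vieta's formulas for x^3 + bx^2 + cx + d = 0:
  r1 + r2 + r3 = -b/a = -8
  r1*r2 + r1*r3 + r2*r3 = c/a = 3
  r1*r2*r3 = -d/a = 2


Sum = -8


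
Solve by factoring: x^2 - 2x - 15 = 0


We need two numbers that multiply to -15 and add to -2.
Those numbers are -5 and 3 (since (-5) * 3 = -15 and (-5) + 3 = -2).
So x^2 - 2x - 15 = (x - 5)(x + 3) = 0
Setting each factor to zero: x = 5 or x = -3

x = -3, x = 5


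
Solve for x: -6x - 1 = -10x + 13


Starting with: -6x - 1 = -10x + 13
Move all x terms to left: (-6 + 10)x = 13 + 1
Simplify: 4x = 14
Divide both sides by 4: x = 7/2

x = 7/2


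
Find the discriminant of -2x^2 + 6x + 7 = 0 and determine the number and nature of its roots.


For ax^2 + bx + c = 0, discriminant D = b^2 - 4ac
Here a = -2, b = 6, c = 7
D = (6)^2 - 4(-2)(7) = 36 + 56 = 92

D = 92 > 0 but not a perfect square
The equation has 2 distinct real irrational roots.

Discriminant = 92, 2 distinct real irrational roots


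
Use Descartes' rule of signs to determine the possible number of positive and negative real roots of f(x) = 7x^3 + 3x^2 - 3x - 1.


Descartes' rule of signs:

For positive roots, count sign changes in f(x) = 7x^3 + 3x^2 - 3x - 1:
Signs of coefficients: +, +, -, -
Number of sign changes: 1
Possible positive real roots: 1

For negative roots, examine f(-x) = -7x^3 + 3x^2 + 3x - 1:
Signs of coefficients: -, +, +, -
Number of sign changes: 2
Possible negative real roots: 2, 0

Positive roots: 1; Negative roots: 2 or 0


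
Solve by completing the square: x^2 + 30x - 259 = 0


Start: x^2 + 30x - 259 = 0
Move constant: x^2 + 30x = 259
Half of 30 is 15, squared is 225
Add 225 to both sides: x^2 + 30x + 225 = 484
(x + 15)^2 = 484
x + 15 = ±22
x = -15 + 22 = 7 or x = -15 - 22 = -37

x = -37, x = 7


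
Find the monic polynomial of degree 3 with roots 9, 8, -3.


A monic polynomial with roots 9, 8, -3 is:
p(x) = (x - 9)(x - 8)(x + 3)
After multiplying by (x - 9): x - 9
After multiplying by (x - 8): x^2 - 17x + 72
After multiplying by (x + 3): x^3 - 14x^2 + 21x + 216

x^3 - 14x^2 + 21x + 216


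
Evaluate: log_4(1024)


We need the exponent such that 4^? = 1024
4^5 = 1024
Therefore log_4(1024) = 5

5


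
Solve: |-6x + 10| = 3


An absolute value equation |expr| = 3 gives two cases:
Case 1: -6x + 10 = 3
  -6x = -7, so x = 7/6
Case 2: -6x + 10 = -3
  -6x = -13, so x = 13/6

x = 7/6, x = 13/6


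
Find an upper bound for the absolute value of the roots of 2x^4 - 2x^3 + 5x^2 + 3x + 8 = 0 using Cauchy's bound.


Cauchy's bound: all roots r satisfy |r| <= 1 + max(|a_i/a_n|) for i = 0,...,n-1
where a_n is the leading coefficient.

Coefficients: [2, -2, 5, 3, 8]
Leading coefficient a_n = 2
Ratios |a_i/a_n|: 1, 5/2, 3/2, 4
Maximum ratio: 4
Cauchy's bound: |r| <= 1 + 4 = 5

Upper bound = 5


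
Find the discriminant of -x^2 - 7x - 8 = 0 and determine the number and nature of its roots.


For ax^2 + bx + c = 0, discriminant D = b^2 - 4ac
Here a = -1, b = -7, c = -8
D = (-7)^2 - 4(-1)(-8) = 49 - 32 = 17

D = 17 > 0 but not a perfect square
The equation has 2 distinct real irrational roots.

Discriminant = 17, 2 distinct real irrational roots


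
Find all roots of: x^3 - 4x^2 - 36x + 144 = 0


Let p(x) = x^3 - 4x^2 - 36x + 144. By the rational root theorem (leading coefficient 1), any rational root is an integer divisor of 144: try ±1, ±2, ... in turn.
Test x = 1: value = 105 ≠ 0.
Test x = -1: value = 175 ≠ 0.
Test x = 2: value = 64 ≠ 0.
Test x = -2: value = 192 ≠ 0.
Test x = 3: value = 27 ≠ 0.
Test x = -3: value = 189 ≠ 0.
Test x = 4: value = 0 ✓, so (x - 4) is a factor.
Synthetic division by (x - 4): bring down 1; 1(4) - 4 = 0; 0(4) - 36 = -36; (-36)(4) + 144 = 0 → quotient x^2 - 36, remainder 0.
Solve the quadratic x^2 - 36 = 0: discriminant = 0^2 - 4(1)(-36) = 0 + 144 = 144.
sqrt(144) = 12, so x = (0 ± 12)/2: x = 6 or x = -6.
Collecting all roots found:

x = -6, x = 4, x = 6


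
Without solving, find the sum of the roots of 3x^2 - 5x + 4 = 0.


By Vieta's formulas for ax^2 + bx + c = 0:
  Sum of roots = -b/a
  Product of roots = c/a

Here a = 3, b = -5, c = 4
Sum = -(-5)/3 = 5/3
Product = 4/3 = 4/3

Sum = 5/3


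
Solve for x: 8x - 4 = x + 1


Starting with: 8x - 4 = x + 1
Move all x terms to left: (8 - 1)x = 1 + 4
Simplify: 7x = 5
Divide both sides by 7: x = 5/7

x = 5/7


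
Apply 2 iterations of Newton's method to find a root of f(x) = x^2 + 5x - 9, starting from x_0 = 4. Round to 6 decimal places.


Newton's method: x_(n+1) = x_n - f(x_n)/f'(x_n)
f(x) = x^2 + 5x - 9
f'(x) = 2x + 5

Iteration 1:
  f(4.000000) = 27.000000
  f'(4.000000) = 13.000000
  x_1 = 4.000000 - (27.000000)/(13.000000) = 1.923077

Iteration 2:
  f(1.923077) = 4.313609
  f'(1.923077) = 8.846154
  x_2 = 1.923077 - (4.313609)/(8.846154) = 1.435452

x_2 = 1.435452


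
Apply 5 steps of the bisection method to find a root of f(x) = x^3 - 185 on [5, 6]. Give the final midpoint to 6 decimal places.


f(x) = x^3 - 185
f(5) = -60 < 0
f(6) = 31 > 0

Step 1: midpoint = (5.000000 + 6.000000)/2 = 5.500000
  f(5.500000) = -18.625000
  f(mid) < 0, so root is in [5.500000, 6.000000]

Step 2: midpoint = (5.500000 + 6.000000)/2 = 5.750000
  f(5.750000) = 5.109375
  f(mid) > 0, so root is in [5.500000, 5.750000]

Step 3: midpoint = (5.500000 + 5.750000)/2 = 5.625000
  f(5.625000) = -7.021484
  f(mid) < 0, so root is in [5.625000, 5.750000]

Step 4: midpoint = (5.625000 + 5.750000)/2 = 5.687500
  f(5.687500) = -1.022705
  f(mid) < 0, so root is in [5.687500, 5.750000]

Step 5: midpoint = (5.687500 + 5.750000)/2 = 5.718750
  f(5.718750) = 2.026581
  f(mid) > 0, so root is in [5.687500, 5.718750]

midpoint = 5.718750


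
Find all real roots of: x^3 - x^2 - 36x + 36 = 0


Let p(x) = x^3 - x^2 - 36x + 36. By the rational root theorem (leading coefficient 1), any rational root is an integer divisor of 36: try ±1, ±2, ... in turn.
Test x = 1: value = 0 ✓, so (x - 1) is a factor.
Synthetic division by (x - 1): bring down 1; 1(1) - 1 = 0; 0(1) - 36 = -36; (-36)(1) + 36 = 0 → quotient x^2 - 36, remainder 0.
Solve the quadratic x^2 - 36 = 0: discriminant = 0^2 - 4(1)(-36) = 0 + 144 = 144.
sqrt(144) = 12, so x = (0 ± 12)/2: x = 6 or x = -6.

x = -6, x = 1, x = 6


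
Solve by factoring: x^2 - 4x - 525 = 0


We need two numbers that multiply to -525 and add to -4.
Those numbers are -25 and 21 (since (-25) * 21 = -525 and (-25) + 21 = -4).
So x^2 - 4x - 525 = (x - 25)(x + 21) = 0
Setting each factor to zero: x = 25 or x = -21

x = -21, x = 25


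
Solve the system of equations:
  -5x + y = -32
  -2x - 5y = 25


Using Cramer's rule:
Determinant D = (-5)(-5) - (-2)(1) = 25 + 2 = 27
Dx = (-32)(-5) - (25)(1) = 160 - 25 = 135
Dy = (-5)(25) - (-2)(-32) = -125 - 64 = -189
x = Dx/D = 135/27 = 5
y = Dy/D = -189/27 = -7

x = 5, y = -7


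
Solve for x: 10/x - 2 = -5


Subtract -2 from both sides: 10/x = -3
Multiply both sides by x: 10 = -3 * x
Divide by -3: x = -10/3

x = -10/3


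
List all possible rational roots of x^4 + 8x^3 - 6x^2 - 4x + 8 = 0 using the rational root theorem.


Rational root theorem: possible roots are ±p/q where:
  p divides the constant term (8): p ∈ {1, 2, 4, 8}
  q divides the leading coefficient (1): q ∈ {1}

All possible rational roots: -8, -4, -2, -1, 1, 2, 4, 8

-8, -4, -2, -1, 1, 2, 4, 8


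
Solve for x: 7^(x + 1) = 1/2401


Express both sides with the same base.
1/2401 = 7^(-4)
Since the bases match, equate exponents: x + 1 = -4
So x = -4 - (1) = -5

x = -5


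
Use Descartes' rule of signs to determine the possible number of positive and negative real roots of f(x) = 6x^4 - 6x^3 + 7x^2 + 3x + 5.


Descartes' rule of signs:

For positive roots, count sign changes in f(x) = 6x^4 - 6x^3 + 7x^2 + 3x + 5:
Signs of coefficients: +, -, +, +, +
Number of sign changes: 2
Possible positive real roots: 2, 0

For negative roots, examine f(-x) = 6x^4 + 6x^3 + 7x^2 - 3x + 5:
Signs of coefficients: +, +, +, -, +
Number of sign changes: 2
Possible negative real roots: 2, 0

Positive roots: 2 or 0; Negative roots: 2 or 0


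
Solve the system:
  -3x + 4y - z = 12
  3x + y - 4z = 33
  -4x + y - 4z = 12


Using Cramer's rule. Expand each determinant along the first row.
D  = (-3)*[1*(-4) - (-4)*1] - 4*[3*(-4) - (-4)*(-4)] + (-1)*[3*1 - 1*(-4)]
  = (-3)*(0) - 4*(-28) + (-1)*(7) = 105
Dx = 12*[1*(-4) - (-4)*1] - 4*[33*(-4) - (-4)*12] + (-1)*[33*1 - 1*12]
  = 12*(0) - 4*(-84) + (-1)*(21) = 315
Dy = (-3)*[33*(-4) - (-4)*12] - 12*[3*(-4) - (-4)*(-4)] + (-1)*[3*12 - 33*(-4)]
  = (-3)*(-84) - 12*(-28) + (-1)*(168) = 420
Dz = (-3)*[1*12 - 33*1] - 4*[3*12 - 33*(-4)] + 12*[3*1 - 1*(-4)]
  = (-3)*(-21) - 4*(168) + 12*(7) = -525
x = Dx/D = 315/105 = 3, y = Dy/D = 420/105 = 4, z = Dz/D = -525/105 = -5
Check eq1: (-3)(3) + (4)(4) + (-1)(-5) = 12 = 12 ✓
Check eq2: (3)(3) + (1)(4) + (-4)(-5) = 33 = 33 ✓
Check eq3: (-4)(3) + (1)(4) + (-4)(-5) = 12 = 12 ✓

x = 3, y = 4, z = -5


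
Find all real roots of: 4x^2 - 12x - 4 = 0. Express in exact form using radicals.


Using the quadratic formula: x = (-b ± sqrt(b^2 - 4ac)) / (2a)
Here a = 4, b = -12, c = -4
Discriminant = b^2 - 4ac = (-12)^2 - 4(4)(-4) = 144 + 64 = 208
Since discriminant = 208 > 0, there are two real roots.
x = (12 ± 4*sqrt(13)) / 8
Simplifying: x = (3 ± sqrt(13)) / 2
Numerically: x ≈ 3.3028 or x ≈ -0.3028

x = (3 + sqrt(13)) / 2 or x = (3 - sqrt(13)) / 2


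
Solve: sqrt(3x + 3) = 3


Square both sides: 3x + 3 = 3^2 = 9
3x = 9 - 3 = 6
x = 2
Check: sqrt(3*2 + 3) = sqrt(9) = 3 ✓

x = 2


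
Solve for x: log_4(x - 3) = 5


Convert to exponential form: x - 3 = 4^5 = 1024
x = 1024 + 3 = 1027
Check: log_4(1027 - 3) = log_4(1024) = log_4(1024) = 5 ✓

x = 1027


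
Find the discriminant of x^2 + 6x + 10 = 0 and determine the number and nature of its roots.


For ax^2 + bx + c = 0, discriminant D = b^2 - 4ac
Here a = 1, b = 6, c = 10
D = (6)^2 - 4(1)(10) = 36 - 40 = -4

D = -4 < 0
The equation has no real roots (2 complex conjugate roots).

Discriminant = -4, no real roots (2 complex conjugate roots)


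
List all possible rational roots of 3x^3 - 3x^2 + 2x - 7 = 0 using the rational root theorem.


Rational root theorem: possible roots are ±p/q where:
  p divides the constant term (-7): p ∈ {1, 7}
  q divides the leading coefficient (3): q ∈ {1, 3}

All possible rational roots: -7, -7/3, -1, -1/3, 1/3, 1, 7/3, 7

-7, -7/3, -1, -1/3, 1/3, 1, 7/3, 7


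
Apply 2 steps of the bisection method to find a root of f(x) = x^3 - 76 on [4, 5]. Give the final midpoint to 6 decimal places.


f(x) = x^3 - 76
f(4) = -12 < 0
f(5) = 49 > 0

Step 1: midpoint = (4.000000 + 5.000000)/2 = 4.500000
  f(4.500000) = 15.125000
  f(mid) > 0, so root is in [4.000000, 4.500000]

Step 2: midpoint = (4.000000 + 4.500000)/2 = 4.250000
  f(4.250000) = 0.765625
  f(mid) > 0, so root is in [4.000000, 4.250000]

midpoint = 4.250000


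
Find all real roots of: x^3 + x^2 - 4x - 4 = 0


Let p(x) = x^3 + x^2 - 4x - 4. By the rational root theorem (leading coefficient 1), any rational root is an integer divisor of 4: try ±1, ±2, ... in turn.
Test x = 1: value = -6 ≠ 0.
Test x = -1: value = 0 ✓, so (x + 1) is a factor.
Synthetic division by (x + 1): bring down 1; 1(-1) + 1 = 0; 0(-1) - 4 = -4; (-4)(-1) - 4 = 0 → quotient x^2 - 4, remainder 0.
Solve the quadratic x^2 - 4 = 0: discriminant = 0^2 - 4(1)(-4) = 0 + 16 = 16.
sqrt(16) = 4, so x = (0 ± 4)/2: x = 2 or x = -2.

x = -2, x = -1, x = 2


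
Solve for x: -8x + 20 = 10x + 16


Starting with: -8x + 20 = 10x + 16
Move all x terms to left: (-8 - 10)x = 16 - 20
Simplify: -18x = -4
Divide both sides by -18: x = 2/9

x = 2/9


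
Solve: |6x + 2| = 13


An absolute value equation |expr| = 13 gives two cases:
Case 1: 6x + 2 = 13
  6x = 11, so x = 11/6
Case 2: 6x + 2 = -13
  6x = -15, so x = -5/2

x = -5/2, x = 11/6


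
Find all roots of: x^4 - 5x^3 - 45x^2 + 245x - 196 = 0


Let p(x) = x^4 - 5x^3 - 45x^2 + 245x - 196. By the rational root theorem (leading coefficient 1), any rational root is an integer divisor of 196: try ±1, ±2, ... in turn.
Test x = 1: value = 0 ✓, so (x - 1) is a factor.
Synthetic division by (x - 1): bring down 1; 1(1) - 5 = -4; (-4)(1) - 45 = -49; (-49)(1) + 245 = 196; 196(1) - 196 = 0 → quotient x^3 - 4x^2 - 49x + 196, remainder 0.
Continue with the quotient x^3 - 4x^2 - 49x + 196 (candidates must divide 196; re-test x = 1 first in case it repeats).
Test x = 1: value = 144 ≠ 0.
Test x = -1: value = 240 ≠ 0.
Test x = 2: value = 90 ≠ 0.
Test x = -2: value = 270 ≠ 0.
Test x = 4: value = 0 ✓, so (x - 4) is a factor.
Synthetic division by (x - 4): bring down 1; 1(4) - 4 = 0; 0(4) - 49 = -49; (-49)(4) + 196 = 0 → quotient x^2 - 49, remainder 0.
Solve the quadratic x^2 - 49 = 0: discriminant = 0^2 - 4(1)(-49) = 0 + 196 = 196.
sqrt(196) = 14, so x = (0 ± 14)/2: x = 7 or x = -7.
Collecting all roots found:

x = -7, x = 1, x = 4, x = 7


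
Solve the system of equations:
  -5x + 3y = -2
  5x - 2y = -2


Using Cramer's rule:
Determinant D = (-5)(-2) - (5)(3) = 10 - 15 = -5
Dx = (-2)(-2) - (-2)(3) = 4 + 6 = 10
Dy = (-5)(-2) - (5)(-2) = 10 + 10 = 20
x = Dx/D = 10/-5 = -2
y = Dy/D = 20/-5 = -4

x = -2, y = -4


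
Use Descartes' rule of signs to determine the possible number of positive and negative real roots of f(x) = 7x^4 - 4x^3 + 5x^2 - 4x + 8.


Descartes' rule of signs:

For positive roots, count sign changes in f(x) = 7x^4 - 4x^3 + 5x^2 - 4x + 8:
Signs of coefficients: +, -, +, -, +
Number of sign changes: 4
Possible positive real roots: 4, 2, 0

For negative roots, examine f(-x) = 7x^4 + 4x^3 + 5x^2 + 4x + 8:
Signs of coefficients: +, +, +, +, +
Number of sign changes: 0
Possible negative real roots: 0

Positive roots: 4 or 2 or 0; Negative roots: 0


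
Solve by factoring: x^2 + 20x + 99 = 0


We need two numbers that multiply to 99 and add to 20.
Those numbers are 11 and 9 (since 11 * 9 = 99 and 11 + 9 = 20).
So x^2 + 20x + 99 = (x + 11)(x + 9) = 0
Setting each factor to zero: x = -11 or x = -9

x = -11, x = -9


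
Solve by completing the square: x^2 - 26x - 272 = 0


Start: x^2 - 26x - 272 = 0
Move constant: x^2 - 26x = 272
Half of -26 is -13, squared is 169
Add 169 to both sides: x^2 - 26x + 169 = 441
(x - 13)^2 = 441
x - 13 = ±21
x = 13 + 21 = 34 or x = 13 - 21 = -8

x = -8, x = 34


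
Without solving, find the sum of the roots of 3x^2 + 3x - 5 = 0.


By Vieta's formulas for ax^2 + bx + c = 0:
  Sum of roots = -b/a
  Product of roots = c/a

Here a = 3, b = 3, c = -5
Sum = -(3)/3 = -1
Product = -5/3 = -5/3

Sum = -1


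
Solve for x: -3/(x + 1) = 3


Multiply both sides by (x + 1): -3 = 3(x + 1)
Distribute: -3 = 3x + 3
3x = -3 - 3 = -6
x = -2

x = -2


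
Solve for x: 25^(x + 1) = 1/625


Express both sides with the same base.
1/625 = 25^(-2)
Since the bases match, equate exponents: x + 1 = -2
So x = -2 - (1) = -3

x = -3
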